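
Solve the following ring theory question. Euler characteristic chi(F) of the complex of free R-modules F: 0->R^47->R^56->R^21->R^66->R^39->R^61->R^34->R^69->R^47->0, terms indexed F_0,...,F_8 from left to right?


chi = sum (-1)^i * rank:
(-1)^0*47=47
(-1)^1*56=-56
(-1)^2*21=21
(-1)^3*66=-66
(-1)^4*39=39
(-1)^5*61=-61
(-1)^6*34=34
(-1)^7*69=-69
(-1)^8*47=47
chi=-64


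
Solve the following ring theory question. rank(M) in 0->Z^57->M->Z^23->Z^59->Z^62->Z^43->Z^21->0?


Alt sum=0:
(-1)^0*57 + (-1)^1*? + (-1)^2*23 + (-1)^3*59 + (-1)^4*62 + (-1)^5*43 + (-1)^6*21=0
rank(M)=61


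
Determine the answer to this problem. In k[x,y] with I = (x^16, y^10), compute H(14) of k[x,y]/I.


k[x,y], I = (x^16, y^10), d = 14
Need i < 16 and d-i < 10.
Range: 5 <= i <= 14.
H(14) = 10


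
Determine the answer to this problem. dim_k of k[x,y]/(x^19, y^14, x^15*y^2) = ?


k[x,y]/I, I = (x^19, y^14, x^15*y^2)
Rect: 19x14=266. Corner: (19-15)x(14-2)=48.
dim = 266-48 = 218


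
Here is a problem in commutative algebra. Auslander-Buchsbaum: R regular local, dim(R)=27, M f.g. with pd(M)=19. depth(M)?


pd+depth=depth(R)=27
depth=27-19=8


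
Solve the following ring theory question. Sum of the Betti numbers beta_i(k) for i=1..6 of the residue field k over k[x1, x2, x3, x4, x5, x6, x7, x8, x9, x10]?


Koszul resolution: beta_i(k)=C(n,i), n=10
C(10,1)=10, C(10,2)=45, C(10,3)=120, C(10,4)=210, C(10,5)=252, C(10,6)=210
Sum=847


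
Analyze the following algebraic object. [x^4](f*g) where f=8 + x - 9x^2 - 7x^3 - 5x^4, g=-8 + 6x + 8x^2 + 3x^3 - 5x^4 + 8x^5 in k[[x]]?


[x^4] = sum a_i*b_j, i+j=4
  8*-5=-40
  1*3=3
  -9*8=-72
  -7*6=-42
  -5*-8=40
Sum=-111


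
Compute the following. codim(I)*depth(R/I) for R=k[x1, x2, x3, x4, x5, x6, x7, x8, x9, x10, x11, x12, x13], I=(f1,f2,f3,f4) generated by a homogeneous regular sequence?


codim=4, depth=dim(R/I)=13-4=9
Product=4*9=36


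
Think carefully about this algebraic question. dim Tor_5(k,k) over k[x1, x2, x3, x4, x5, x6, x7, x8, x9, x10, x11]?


Koszul: C(n,i)=C(11,5)=462


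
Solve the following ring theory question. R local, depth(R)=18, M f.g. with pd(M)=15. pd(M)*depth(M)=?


pd+depth=18
depth=18-15=3
pd*depth=15*3=45


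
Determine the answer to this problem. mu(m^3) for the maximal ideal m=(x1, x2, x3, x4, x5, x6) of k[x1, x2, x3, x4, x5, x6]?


Graded Nakayama: mu(m^d) = dim_k (m^d/m^(d+1)) = #degree-3 monomials in 6 vars
C(n+d-1,d)=C(8,3)=56


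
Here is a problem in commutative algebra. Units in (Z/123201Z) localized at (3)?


Local ring = Z/729Z.
phi(729) = 3^5*(3-1) = 486


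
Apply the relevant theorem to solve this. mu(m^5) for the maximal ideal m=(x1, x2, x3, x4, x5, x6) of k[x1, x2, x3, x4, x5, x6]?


Graded Nakayama: mu(m^d) = dim_k (m^d/m^(d+1)) = #degree-5 monomials in 6 vars
C(n+d-1,d)=C(10,5)=252


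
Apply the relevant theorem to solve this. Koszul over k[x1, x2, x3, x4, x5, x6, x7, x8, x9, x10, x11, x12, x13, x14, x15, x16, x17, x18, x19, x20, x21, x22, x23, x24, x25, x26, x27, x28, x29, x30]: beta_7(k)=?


C(n,i)=C(30,7)=2035800


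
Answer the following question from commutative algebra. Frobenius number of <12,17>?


gcd(12,17)=1 => F=ab-a-b=12*17-12-17=204-29=175


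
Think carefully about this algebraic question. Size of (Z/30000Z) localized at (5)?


5-primary part: 30000=5^4*48
Size=5^4=625


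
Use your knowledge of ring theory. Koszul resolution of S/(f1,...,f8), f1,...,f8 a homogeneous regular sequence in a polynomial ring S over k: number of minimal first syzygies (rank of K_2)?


Regular sequence => Koszul complex is the minimal free resolution.
Syz_1 minimally generated by Koszul relations f_i*e_j - f_j*e_i (i<j): mu(Syz_1) = beta_2 = C(m,2) = m(m-1)/2
m=8
8*7/2 = 28


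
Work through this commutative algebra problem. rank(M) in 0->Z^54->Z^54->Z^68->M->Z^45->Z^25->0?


Alt sum=0:
(-1)^0*54 + (-1)^1*54 + (-1)^2*68 + (-1)^3*? + (-1)^4*45 + (-1)^5*25=0
rank(M)=88


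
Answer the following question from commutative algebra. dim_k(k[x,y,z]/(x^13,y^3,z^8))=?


Basis: x^iy^jz^k, i<13,j<3,k<8
13*3*8=312


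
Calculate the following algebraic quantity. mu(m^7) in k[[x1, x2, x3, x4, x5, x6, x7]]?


C(n+d-1,d)=C(13,7)=1716


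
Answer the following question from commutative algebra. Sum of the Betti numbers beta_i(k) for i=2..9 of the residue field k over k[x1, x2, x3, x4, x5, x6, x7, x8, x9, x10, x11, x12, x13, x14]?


Koszul resolution: beta_i(k)=C(n,i), n=14
C(14,2)=91, C(14,3)=364, C(14,4)=1001, C(14,5)=2002, C(14,6)=3003, C(14,7)=3432, C(14,8)=3003, C(14,9)=2002
Sum=14898


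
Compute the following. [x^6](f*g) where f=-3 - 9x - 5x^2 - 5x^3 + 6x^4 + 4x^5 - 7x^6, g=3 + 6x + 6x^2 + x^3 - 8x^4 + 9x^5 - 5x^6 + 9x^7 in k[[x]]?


[x^6] = sum a_i*b_j, i+j=6
  -3*-5=15
  -9*9=-81
  -5*-8=40
  -5*1=-5
  6*6=36
  4*6=24
  -7*3=-21
Sum=8


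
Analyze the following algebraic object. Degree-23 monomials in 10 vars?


C(d+n-1,n-1)=C(32,9)=28048800


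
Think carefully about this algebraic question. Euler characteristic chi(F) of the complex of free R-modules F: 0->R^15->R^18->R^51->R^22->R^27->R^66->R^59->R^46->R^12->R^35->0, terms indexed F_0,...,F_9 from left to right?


chi = sum (-1)^i * rank:
(-1)^0*15=15
(-1)^1*18=-18
(-1)^2*51=51
(-1)^3*22=-22
(-1)^4*27=27
(-1)^5*66=-66
(-1)^6*59=59
(-1)^7*46=-46
(-1)^8*12=12
(-1)^9*35=-35
chi=-23


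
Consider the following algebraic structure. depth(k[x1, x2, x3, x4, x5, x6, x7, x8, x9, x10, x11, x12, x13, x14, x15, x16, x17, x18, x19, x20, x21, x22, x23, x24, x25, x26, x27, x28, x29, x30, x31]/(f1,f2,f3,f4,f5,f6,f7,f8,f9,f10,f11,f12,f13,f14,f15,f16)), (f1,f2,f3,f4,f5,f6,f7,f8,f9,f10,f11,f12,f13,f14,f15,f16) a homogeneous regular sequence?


depth(R)=31
depth(R/I)=31-16=15


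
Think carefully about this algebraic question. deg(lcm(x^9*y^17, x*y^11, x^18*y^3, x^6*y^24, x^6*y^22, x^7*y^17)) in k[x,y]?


lcm = componentwise max:
x: max(9,1,18,6,6,7)=18
y: max(17,11,3,24,22,17)=24
Total=18+24=42


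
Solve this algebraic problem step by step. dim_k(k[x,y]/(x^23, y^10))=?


Basis: x^i*y^j, i<23, j<10
23*10=230


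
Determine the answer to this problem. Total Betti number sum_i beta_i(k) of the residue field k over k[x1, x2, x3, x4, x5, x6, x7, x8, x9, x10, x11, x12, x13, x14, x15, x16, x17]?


Koszul resolution: beta_i(k)=C(n,i), n=17
sum_i C(17,i) = 2^17 = 131072


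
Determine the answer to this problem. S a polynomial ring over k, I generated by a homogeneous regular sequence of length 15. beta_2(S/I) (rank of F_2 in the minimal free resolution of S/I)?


Regular sequence => Koszul complex is the minimal free resolution.
Syz_1 minimally generated by Koszul relations f_i*e_j - f_j*e_i (i<j): mu(Syz_1) = beta_2 = C(m,2) = m(m-1)/2
m=15
15*14/2 = 105


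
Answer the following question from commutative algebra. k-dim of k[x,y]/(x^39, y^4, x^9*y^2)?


k[x,y]/I, I = (x^39, y^4, x^9*y^2)
Rect: 39x4=156. Corner: (39-9)x(4-2)=60.
dim = 156-60 = 96


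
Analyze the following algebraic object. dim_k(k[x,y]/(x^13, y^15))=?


Basis: x^i*y^j, i<13, j<15
13*15=195


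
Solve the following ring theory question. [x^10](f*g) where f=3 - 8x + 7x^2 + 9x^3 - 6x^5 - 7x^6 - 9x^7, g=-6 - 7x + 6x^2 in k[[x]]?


[x^10] = sum a_i*b_j, i+j=10
Sum=0


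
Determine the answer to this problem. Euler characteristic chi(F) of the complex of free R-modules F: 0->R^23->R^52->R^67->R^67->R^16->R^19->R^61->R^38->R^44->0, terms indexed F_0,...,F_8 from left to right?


chi = sum (-1)^i * rank:
(-1)^0*23=23
(-1)^1*52=-52
(-1)^2*67=67
(-1)^3*67=-67
(-1)^4*16=16
(-1)^5*19=-19
(-1)^6*61=61
(-1)^7*38=-38
(-1)^8*44=44
chi=35


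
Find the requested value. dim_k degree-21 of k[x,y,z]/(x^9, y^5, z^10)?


Need i<9, j<5, k<10 with i+j+k=21.
For each i, j ranges over max(0,21-i-9)..min(4,21-i):
  i=0: j in [12,4] -> 0
  i=1: j in [11,4] -> 0
  i=2: j in [10,4] -> 0
  i=3: j in [9,4] -> 0
  i=4: j in [8,4] -> 0
  i=5: j in [7,4] -> 0
  i=6: j in [6,4] -> 0
  i=7: j in [5,4] -> 0
  i=8: j in [4,4] -> 1
H(21) = 0+0+0+0+0+0+0+0+1 = 1


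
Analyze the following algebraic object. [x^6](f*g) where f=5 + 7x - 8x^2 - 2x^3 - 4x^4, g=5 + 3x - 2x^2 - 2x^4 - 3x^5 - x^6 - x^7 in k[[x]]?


[x^6] = sum a_i*b_j, i+j=6
  5*-1=-5
  7*-3=-21
  -8*-2=16
  -4*-2=8
Sum=-2


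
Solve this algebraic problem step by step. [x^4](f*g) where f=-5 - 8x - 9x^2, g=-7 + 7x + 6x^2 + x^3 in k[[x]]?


[x^4] = sum a_i*b_j, i+j=4
  -8*1=-8
  -9*6=-54
Sum=-62


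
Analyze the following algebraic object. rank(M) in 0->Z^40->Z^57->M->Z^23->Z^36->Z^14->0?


Alt sum=0:
(-1)^0*40 + (-1)^1*57 + (-1)^2*? + (-1)^3*23 + (-1)^4*36 + (-1)^5*14=0
rank(M)=18


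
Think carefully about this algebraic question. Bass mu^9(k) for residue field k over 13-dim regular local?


C(n,i)=C(13,9)=715


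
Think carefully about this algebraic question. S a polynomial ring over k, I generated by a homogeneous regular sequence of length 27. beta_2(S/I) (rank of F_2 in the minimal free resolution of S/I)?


Regular sequence => Koszul complex is the minimal free resolution.
Syz_1 minimally generated by Koszul relations f_i*e_j - f_j*e_i (i<j): mu(Syz_1) = beta_2 = C(m,2) = m(m-1)/2
m=27
27*26/2 = 351


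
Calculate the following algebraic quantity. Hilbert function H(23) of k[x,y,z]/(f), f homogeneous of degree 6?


C(25,2)-C(19,2)=300-171=129


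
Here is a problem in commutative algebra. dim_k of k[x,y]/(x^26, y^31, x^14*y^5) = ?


k[x,y]/I, I = (x^26, y^31, x^14*y^5)
Rect: 26x31=806. Corner: (26-14)x(31-5)=312.
dim = 806-312 = 494


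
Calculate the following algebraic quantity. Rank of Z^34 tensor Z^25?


rank(M(x)N) = rank(M)*rank(N)
34*25 = 850


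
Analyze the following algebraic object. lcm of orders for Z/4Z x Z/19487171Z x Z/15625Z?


Exponent = lcm of the cyclic orders; pairwise coprime => product.
2^2*11^7*5^6=4*19487171*15625=1217948187500


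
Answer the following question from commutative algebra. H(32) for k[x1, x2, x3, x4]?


C(d+n-1,n-1)=C(35,3)=6545


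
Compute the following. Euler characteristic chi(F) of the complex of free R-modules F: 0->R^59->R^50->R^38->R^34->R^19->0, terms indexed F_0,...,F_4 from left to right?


chi = sum (-1)^i * rank:
(-1)^0*59=59
(-1)^1*50=-50
(-1)^2*38=38
(-1)^3*34=-34
(-1)^4*19=19
chi=32


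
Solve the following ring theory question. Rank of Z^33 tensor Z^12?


rank(M(x)N) = rank(M)*rank(N)
33*12 = 396


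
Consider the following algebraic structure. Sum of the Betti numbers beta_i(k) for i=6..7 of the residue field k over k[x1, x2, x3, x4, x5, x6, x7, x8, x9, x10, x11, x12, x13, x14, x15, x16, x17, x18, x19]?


Koszul resolution: beta_i(k)=C(n,i), n=19
C(19,6)=27132, C(19,7)=50388
Sum=77520


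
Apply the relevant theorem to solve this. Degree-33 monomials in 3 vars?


C(d+n-1,n-1)=C(35,2)=595


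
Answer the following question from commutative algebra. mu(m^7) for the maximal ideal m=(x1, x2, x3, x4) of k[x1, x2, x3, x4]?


Graded Nakayama: mu(m^d) = dim_k (m^d/m^(d+1)) = #degree-7 monomials in 4 vars
C(n+d-1,d)=C(10,7)=120


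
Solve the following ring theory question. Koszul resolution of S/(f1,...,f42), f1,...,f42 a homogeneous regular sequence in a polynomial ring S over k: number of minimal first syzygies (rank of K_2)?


Regular sequence => Koszul complex is the minimal free resolution.
Syz_1 minimally generated by Koszul relations f_i*e_j - f_j*e_i (i<j): mu(Syz_1) = beta_2 = C(m,2) = m(m-1)/2
m=42
42*41/2 = 861


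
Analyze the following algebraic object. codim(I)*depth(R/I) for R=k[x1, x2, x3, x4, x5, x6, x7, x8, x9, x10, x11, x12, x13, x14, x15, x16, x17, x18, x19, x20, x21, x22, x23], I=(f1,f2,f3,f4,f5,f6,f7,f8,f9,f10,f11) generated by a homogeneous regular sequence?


codim=11, depth=dim(R/I)=23-11=12
Product=11*12=132


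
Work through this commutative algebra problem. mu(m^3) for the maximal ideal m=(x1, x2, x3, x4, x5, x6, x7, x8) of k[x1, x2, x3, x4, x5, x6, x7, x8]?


Graded Nakayama: mu(m^d) = dim_k (m^d/m^(d+1)) = #degree-3 monomials in 8 vars
C(n+d-1,d)=C(10,3)=120


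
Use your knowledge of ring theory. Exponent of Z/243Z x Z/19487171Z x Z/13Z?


Exponent = lcm of the cyclic orders; pairwise coprime => product.
3^5*11^7*13^1=243*19487171*13=61559973189


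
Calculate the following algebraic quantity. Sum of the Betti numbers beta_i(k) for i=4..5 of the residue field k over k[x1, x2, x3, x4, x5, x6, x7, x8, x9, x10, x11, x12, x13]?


Koszul resolution: beta_i(k)=C(n,i), n=13
C(13,4)=715, C(13,5)=1287
Sum=2002


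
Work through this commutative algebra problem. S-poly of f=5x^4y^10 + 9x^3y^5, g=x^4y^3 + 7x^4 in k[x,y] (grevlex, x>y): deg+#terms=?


LT(f)=5x^4y^10, LT(g)=x^4y^3
lcm(LM)=x^4y^10
S(f,g) (scaled by 5 to clear denominators) = 1*f - 5y^7*g = -35x^4y^7 + 9x^3y^5
2 terms, deg 11.
11+2=13


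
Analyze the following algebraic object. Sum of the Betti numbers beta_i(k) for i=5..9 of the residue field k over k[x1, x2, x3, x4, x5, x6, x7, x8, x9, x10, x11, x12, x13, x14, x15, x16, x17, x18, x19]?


Koszul resolution: beta_i(k)=C(n,i), n=19
C(19,5)=11628, C(19,6)=27132, C(19,7)=50388, C(19,8)=75582, C(19,9)=92378
Sum=257108


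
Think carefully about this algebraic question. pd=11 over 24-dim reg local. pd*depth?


pd+depth=24
depth=24-11=13
pd*depth=11*13=143


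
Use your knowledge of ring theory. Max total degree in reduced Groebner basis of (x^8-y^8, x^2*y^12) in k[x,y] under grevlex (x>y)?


LT(f1)=x^8, LT(f2)=x^2y^12, lcm=x^8y^12
S(f1,f2) = y^12*f1 - x^6*f2 = -y^20
Reduced GB = {f1, f2, y^20}; degrees 8, 14, 20
Max = 20


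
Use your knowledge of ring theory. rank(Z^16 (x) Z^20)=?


rank(M(x)N) = rank(M)*rank(N)
16*20 = 320


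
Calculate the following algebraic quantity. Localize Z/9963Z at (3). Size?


3-primary part: 9963=3^5*41
Size=3^5=243


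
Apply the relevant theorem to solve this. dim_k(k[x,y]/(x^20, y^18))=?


Basis: x^i*y^j, i<20, j<18
20*18=360


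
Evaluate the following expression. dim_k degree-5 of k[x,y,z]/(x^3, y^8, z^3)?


Need i<3, j<8, k<3 with i+j+k=5.
For each i, j ranges over max(0,5-i-2)..min(7,5-i):
  i=0: j in [3,5] -> 3
  i=1: j in [2,4] -> 3
  i=2: j in [1,3] -> 3
H(5) = 3+3+3 = 9


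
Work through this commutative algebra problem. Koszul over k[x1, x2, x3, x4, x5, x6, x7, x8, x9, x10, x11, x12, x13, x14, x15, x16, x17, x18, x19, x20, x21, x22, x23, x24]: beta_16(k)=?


C(n,i)=C(24,16)=735471


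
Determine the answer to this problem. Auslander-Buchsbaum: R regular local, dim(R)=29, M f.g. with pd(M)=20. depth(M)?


pd+depth=depth(R)=29
depth=29-20=9


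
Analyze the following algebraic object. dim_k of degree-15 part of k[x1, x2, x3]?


C(d+n-1,n-1)=C(17,2)=136


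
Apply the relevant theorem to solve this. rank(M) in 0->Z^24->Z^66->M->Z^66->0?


Alt sum=0:
(-1)^0*24 + (-1)^1*66 + (-1)^2*? + (-1)^3*66=0
rank(M)=108


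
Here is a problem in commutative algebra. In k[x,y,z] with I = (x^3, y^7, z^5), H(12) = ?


Need i<3, j<7, k<5 with i+j+k=12.
For each i, j ranges over max(0,12-i-4)..min(6,12-i):
  i=0: j in [8,6] -> 0
  i=1: j in [7,6] -> 0
  i=2: j in [6,6] -> 1
H(12) = 0+0+1 = 1


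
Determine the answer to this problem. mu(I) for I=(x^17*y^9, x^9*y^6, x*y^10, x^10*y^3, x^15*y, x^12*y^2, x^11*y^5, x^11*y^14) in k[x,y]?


Remove redundant (divisible by others).
x^11*y^14 redundant.
x^17*y^9 redundant.
x^11*y^5 redundant.
Min: x^15*y, x^12*y^2, x^10*y^3, x^9*y^6, x*y^10
Count=5


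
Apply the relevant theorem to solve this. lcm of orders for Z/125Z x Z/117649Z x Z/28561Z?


Exponent = lcm of the cyclic orders; pairwise coprime => product.
5^3*7^6*13^4=125*117649*28561=420021636125


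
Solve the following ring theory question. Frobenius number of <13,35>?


gcd(13,35)=1 => F=ab-a-b=13*35-13-35=455-48=407


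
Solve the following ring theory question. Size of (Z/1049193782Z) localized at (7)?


7-primary part: 1049193782=7^9*26
Size=7^9=40353607


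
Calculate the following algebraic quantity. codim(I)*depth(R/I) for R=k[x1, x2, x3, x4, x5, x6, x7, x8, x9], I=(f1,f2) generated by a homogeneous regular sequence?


codim=2, depth=dim(R/I)=9-2=7
Product=2*7=14


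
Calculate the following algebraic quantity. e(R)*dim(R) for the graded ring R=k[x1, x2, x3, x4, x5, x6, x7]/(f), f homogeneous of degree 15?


e(R)=deg(f)=15, dim(R)=7-1=6
e*dim=15*6=90


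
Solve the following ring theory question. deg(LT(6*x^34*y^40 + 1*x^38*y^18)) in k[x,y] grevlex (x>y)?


LT: 6*x^34*y^40
deg_x=34, deg_y=40
Total=34+40=74


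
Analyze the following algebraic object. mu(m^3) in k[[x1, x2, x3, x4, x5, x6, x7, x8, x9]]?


C(n+d-1,d)=C(11,3)=165


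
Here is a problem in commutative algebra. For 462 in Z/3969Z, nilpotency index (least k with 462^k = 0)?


462^k mod 3969:
k=1: 462
k=2: 3087
k=3: 1323
k=4: 0
First zero at k = 4


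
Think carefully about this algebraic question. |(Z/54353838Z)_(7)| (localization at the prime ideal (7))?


7-primary part: 54353838=7^7*66
Size=7^7=823543


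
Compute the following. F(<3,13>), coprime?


gcd(3,13)=1 => F=ab-a-b=3*13-3-13=39-16=23


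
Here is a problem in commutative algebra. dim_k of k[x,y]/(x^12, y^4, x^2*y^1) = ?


k[x,y]/I, I = (x^12, y^4, x^2*y^1)
Rect: 12x4=48. Corner: (12-2)x(4-1)=30.
dim = 48-30 = 18


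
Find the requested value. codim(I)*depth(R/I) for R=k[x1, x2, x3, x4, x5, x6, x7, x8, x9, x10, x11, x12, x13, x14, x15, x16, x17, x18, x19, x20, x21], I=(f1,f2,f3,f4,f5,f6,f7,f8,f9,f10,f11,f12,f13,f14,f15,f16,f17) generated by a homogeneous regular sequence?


codim=17, depth=dim(R/I)=21-17=4
Product=17*4=68


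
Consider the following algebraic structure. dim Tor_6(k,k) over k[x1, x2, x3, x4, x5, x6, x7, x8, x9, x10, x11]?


Koszul: C(n,i)=C(11,6)=462


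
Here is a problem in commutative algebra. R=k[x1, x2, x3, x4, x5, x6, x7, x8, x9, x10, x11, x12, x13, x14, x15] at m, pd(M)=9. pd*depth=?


pd+depth=15
depth=15-9=6
pd*depth=9*6=54


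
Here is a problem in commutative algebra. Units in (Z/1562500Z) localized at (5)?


Local ring = Z/390625Z.
phi(390625) = 5^7*(5-1) = 312500


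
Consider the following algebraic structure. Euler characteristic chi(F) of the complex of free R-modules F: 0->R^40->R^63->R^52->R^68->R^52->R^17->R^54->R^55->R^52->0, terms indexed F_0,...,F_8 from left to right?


chi = sum (-1)^i * rank:
(-1)^0*40=40
(-1)^1*63=-63
(-1)^2*52=52
(-1)^3*68=-68
(-1)^4*52=52
(-1)^5*17=-17
(-1)^6*54=54
(-1)^7*55=-55
(-1)^8*52=52
chi=47


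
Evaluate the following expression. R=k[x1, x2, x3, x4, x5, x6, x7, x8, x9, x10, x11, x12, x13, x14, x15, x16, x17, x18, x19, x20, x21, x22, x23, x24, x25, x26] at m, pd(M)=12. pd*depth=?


pd+depth=26
depth=26-12=14
pd*depth=12*14=168


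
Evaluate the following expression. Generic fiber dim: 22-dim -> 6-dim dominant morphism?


dim(fiber)=dim(X)-dim(Y)=22-6=16


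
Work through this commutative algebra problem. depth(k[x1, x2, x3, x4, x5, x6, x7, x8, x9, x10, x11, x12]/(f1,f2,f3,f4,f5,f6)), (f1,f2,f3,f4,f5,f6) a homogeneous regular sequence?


depth(R)=12
depth(R/I)=12-6=6


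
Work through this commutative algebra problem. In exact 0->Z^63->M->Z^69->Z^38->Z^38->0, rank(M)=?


Alt sum=0:
(-1)^0*63 + (-1)^1*? + (-1)^2*69 + (-1)^3*38 + (-1)^4*38=0
rank(M)=132


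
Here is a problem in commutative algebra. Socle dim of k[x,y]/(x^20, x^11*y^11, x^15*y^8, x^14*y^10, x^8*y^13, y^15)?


Socle = ann(m) = span of standard monomials u with x*u, y*u in I (staircase corners).
Minimal generators: x^20, x^15*y^8, x^14*y^10, x^11*y^11, x^8*y^13, y^15
Corners: x^7y^14, x^10y^12, x^13y^10, x^14y^9, x^19y^7
Socle dim=5


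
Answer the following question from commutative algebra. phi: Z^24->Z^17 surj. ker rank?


rank(ker) = 24-17 = 7


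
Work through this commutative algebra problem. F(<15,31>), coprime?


gcd(15,31)=1 => F=ab-a-b=15*31-15-31=465-46=419


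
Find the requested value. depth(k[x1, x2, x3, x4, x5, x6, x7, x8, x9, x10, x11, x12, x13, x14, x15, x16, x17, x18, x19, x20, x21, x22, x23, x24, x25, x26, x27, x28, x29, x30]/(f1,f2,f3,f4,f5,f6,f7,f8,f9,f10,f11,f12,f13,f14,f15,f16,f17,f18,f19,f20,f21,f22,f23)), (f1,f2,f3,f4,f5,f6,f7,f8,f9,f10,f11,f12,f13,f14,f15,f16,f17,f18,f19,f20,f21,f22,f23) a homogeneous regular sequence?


depth(R)=30
depth(R/I)=30-23=7


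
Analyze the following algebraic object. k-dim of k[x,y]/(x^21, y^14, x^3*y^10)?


k[x,y]/I, I = (x^21, y^14, x^3*y^10)
Rect: 21x14=294. Corner: (21-3)x(14-10)=72.
dim = 294-72 = 222


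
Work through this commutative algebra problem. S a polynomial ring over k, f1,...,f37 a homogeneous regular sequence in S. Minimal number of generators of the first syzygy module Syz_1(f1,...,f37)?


Regular sequence => Koszul complex is the minimal free resolution.
Syz_1 minimally generated by Koszul relations f_i*e_j - f_j*e_i (i<j): mu(Syz_1) = beta_2 = C(m,2) = m(m-1)/2
m=37
37*36/2 = 666


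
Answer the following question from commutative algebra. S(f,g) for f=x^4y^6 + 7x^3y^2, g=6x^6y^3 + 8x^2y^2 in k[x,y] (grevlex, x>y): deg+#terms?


LT(f)=x^4y^6, LT(g)=6x^6y^3
lcm(LM)=x^6y^6
S(f,g) (scaled by 6 to clear denominators) = 6x^2*f - y^3*g = 42x^5y^2 - 8x^2y^5
2 terms, deg 7.
7+2=9


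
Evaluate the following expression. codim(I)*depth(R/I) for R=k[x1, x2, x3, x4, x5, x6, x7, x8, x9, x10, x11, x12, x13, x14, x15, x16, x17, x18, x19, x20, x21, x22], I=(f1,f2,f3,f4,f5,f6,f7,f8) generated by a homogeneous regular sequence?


codim=8, depth=dim(R/I)=22-8=14
Product=8*14=112


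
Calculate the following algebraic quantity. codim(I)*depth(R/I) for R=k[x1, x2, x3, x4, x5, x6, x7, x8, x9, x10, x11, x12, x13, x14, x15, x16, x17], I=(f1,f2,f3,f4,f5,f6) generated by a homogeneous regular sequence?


codim=6, depth=dim(R/I)=17-6=11
Product=6*11=66


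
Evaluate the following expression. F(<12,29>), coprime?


gcd(12,29)=1 => F=ab-a-b=12*29-12-29=348-41=307


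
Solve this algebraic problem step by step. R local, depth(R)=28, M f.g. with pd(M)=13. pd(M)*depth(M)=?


pd+depth=28
depth=28-13=15
pd*depth=13*15=195


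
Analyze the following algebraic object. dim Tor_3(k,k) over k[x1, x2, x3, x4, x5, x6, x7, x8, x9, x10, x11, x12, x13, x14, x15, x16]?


Koszul: C(n,i)=C(16,3)=560


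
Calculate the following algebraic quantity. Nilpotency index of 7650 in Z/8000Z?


7650^k mod 8000:
k=1: 7650
k=2: 2500
k=3: 5000
k=4: 2000
k=5: 4000
k=6: 0
First zero at k = 6


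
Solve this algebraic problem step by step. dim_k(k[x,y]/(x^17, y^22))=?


Basis: x^i*y^j, i<17, j<22
17*22=374


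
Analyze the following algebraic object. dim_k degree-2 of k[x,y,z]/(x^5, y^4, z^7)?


Need i<5, j<4, k<7 with i+j+k=2.
For each i, j ranges over max(0,2-i-6)..min(3,2-i):
  i=0: j in [0,2] -> 3
  i=1: j in [0,1] -> 2
  i=2: j in [0,0] -> 1
H(2) = 3+2+1 = 6


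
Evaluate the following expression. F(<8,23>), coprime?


gcd(8,23)=1 => F=ab-a-b=8*23-8-23=184-31=153


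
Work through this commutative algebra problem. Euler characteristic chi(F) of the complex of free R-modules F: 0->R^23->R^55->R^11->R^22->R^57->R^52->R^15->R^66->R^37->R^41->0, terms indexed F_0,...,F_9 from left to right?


chi = sum (-1)^i * rank:
(-1)^0*23=23
(-1)^1*55=-55
(-1)^2*11=11
(-1)^3*22=-22
(-1)^4*57=57
(-1)^5*52=-52
(-1)^6*15=15
(-1)^7*66=-66
(-1)^8*37=37
(-1)^9*41=-41
chi=-93


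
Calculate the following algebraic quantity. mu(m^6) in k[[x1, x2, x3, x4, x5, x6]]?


C(n+d-1,d)=C(11,6)=462


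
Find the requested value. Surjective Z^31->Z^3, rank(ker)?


rank(ker) = 31-3 = 28


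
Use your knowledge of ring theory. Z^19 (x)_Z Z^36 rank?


rank(M(x)N) = rank(M)*rank(N)
19*36 = 684


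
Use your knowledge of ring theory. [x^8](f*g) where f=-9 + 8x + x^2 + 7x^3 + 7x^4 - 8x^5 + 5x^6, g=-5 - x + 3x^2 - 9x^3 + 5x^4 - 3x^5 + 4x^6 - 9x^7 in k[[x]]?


[x^8] = sum a_i*b_j, i+j=8
  8*-9=-72
  1*4=4
  7*-3=-21
  7*5=35
  -8*-9=72
  5*3=15
Sum=33


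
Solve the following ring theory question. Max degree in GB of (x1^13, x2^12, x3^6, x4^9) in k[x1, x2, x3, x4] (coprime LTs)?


Pure powers, coprime LTs => already GB.
Degrees: 13, 12, 6, 9
Max=13


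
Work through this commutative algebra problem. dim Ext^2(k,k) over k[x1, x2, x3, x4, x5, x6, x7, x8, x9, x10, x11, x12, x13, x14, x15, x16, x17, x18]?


C(n,i)=C(18,2)=153


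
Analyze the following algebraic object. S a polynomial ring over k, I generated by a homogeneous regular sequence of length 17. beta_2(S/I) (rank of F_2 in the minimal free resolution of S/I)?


Regular sequence => Koszul complex is the minimal free resolution.
Syz_1 minimally generated by Koszul relations f_i*e_j - f_j*e_i (i<j): mu(Syz_1) = beta_2 = C(m,2) = m(m-1)/2
m=17
17*16/2 = 136


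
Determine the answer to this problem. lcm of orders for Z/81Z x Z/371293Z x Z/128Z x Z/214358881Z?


Exponent = lcm of the cyclic orders; pairwise coprime => product.
3^4*13^5*2^7*11^8=81*371293*128*214358881=825188622368482944


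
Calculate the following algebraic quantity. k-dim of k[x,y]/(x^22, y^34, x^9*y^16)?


k[x,y]/I, I = (x^22, y^34, x^9*y^16)
Rect: 22x34=748. Corner: (22-9)x(34-16)=234.
dim = 748-234 = 514


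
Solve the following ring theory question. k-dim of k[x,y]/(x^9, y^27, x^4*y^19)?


k[x,y]/I, I = (x^9, y^27, x^4*y^19)
Rect: 9x27=243. Corner: (9-4)x(27-19)=40.
dim = 243-40 = 203


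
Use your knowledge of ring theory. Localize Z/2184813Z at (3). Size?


3-primary part: 2184813=3^10*37
Size=3^10=59049


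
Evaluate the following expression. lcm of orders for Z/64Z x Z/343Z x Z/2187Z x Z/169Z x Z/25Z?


Exponent = lcm of the cyclic orders; pairwise coprime => product.
2^6*7^3*3^7*13^2*5^2=64*343*2187*169*25=202838126400


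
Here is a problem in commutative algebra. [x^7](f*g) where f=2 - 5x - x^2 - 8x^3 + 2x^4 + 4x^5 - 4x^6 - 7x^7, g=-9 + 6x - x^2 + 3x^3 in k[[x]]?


[x^7] = sum a_i*b_j, i+j=7
  2*3=6
  4*-1=-4
  -4*6=-24
  -7*-9=63
Sum=41


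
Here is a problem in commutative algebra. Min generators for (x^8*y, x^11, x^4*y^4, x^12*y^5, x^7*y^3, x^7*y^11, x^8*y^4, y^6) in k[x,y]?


Remove redundant (divisible by others).
x^12*y^5 redundant.
x^7*y^11 redundant.
x^8*y^4 redundant.
Min: x^11, x^8*y, x^7*y^3, x^4*y^4, y^6
Count=5


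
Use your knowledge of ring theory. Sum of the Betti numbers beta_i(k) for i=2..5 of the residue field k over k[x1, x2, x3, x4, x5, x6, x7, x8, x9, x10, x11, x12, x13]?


Koszul resolution: beta_i(k)=C(n,i), n=13
C(13,2)=78, C(13,3)=286, C(13,4)=715, C(13,5)=1287
Sum=2366


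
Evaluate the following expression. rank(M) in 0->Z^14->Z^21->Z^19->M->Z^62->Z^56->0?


Alt sum=0:
(-1)^0*14 + (-1)^1*21 + (-1)^2*19 + (-1)^3*? + (-1)^4*62 + (-1)^5*56=0
rank(M)=18


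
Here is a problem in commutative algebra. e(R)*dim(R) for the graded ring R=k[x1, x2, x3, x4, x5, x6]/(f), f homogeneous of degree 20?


e(R)=deg(f)=20, dim(R)=6-1=5
e*dim=20*5=100


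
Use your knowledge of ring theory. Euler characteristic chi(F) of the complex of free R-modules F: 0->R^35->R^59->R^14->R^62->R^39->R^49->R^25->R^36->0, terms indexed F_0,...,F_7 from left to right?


chi = sum (-1)^i * rank:
(-1)^0*35=35
(-1)^1*59=-59
(-1)^2*14=14
(-1)^3*62=-62
(-1)^4*39=39
(-1)^5*49=-49
(-1)^6*25=25
(-1)^7*36=-36
chi=-93


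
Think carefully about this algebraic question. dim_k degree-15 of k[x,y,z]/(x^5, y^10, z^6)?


Need i<5, j<10, k<6 with i+j+k=15.
For each i, j ranges over max(0,15-i-5)..min(9,15-i):
  i=0: j in [10,9] -> 0
  i=1: j in [9,9] -> 1
  i=2: j in [8,9] -> 2
  i=3: j in [7,9] -> 3
  i=4: j in [6,9] -> 4
H(15) = 0+1+2+3+4 = 10


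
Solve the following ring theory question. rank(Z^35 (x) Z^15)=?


rank(M(x)N) = rank(M)*rank(N)
35*15 = 525


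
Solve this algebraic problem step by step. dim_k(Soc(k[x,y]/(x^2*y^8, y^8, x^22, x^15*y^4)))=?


Socle = ann(m) = span of standard monomials u with x*u, y*u in I (staircase corners).
Redundant generators: x^2*y^8
Minimal generators: x^22, x^15*y^4, y^8
Corners: x^14y^7, x^21y^3
Socle dim=2


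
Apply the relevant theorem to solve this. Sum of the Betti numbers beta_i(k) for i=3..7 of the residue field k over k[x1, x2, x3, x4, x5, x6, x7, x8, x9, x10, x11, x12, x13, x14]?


Koszul resolution: beta_i(k)=C(n,i), n=14
C(14,3)=364, C(14,4)=1001, C(14,5)=2002, C(14,6)=3003, C(14,7)=3432
Sum=9802


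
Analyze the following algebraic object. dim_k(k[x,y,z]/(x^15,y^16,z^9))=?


Basis: x^iy^jz^k, i<15,j<16,k<9
15*16*9=2160


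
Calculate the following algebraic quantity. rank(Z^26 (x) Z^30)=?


rank(M(x)N) = rank(M)*rank(N)
26*30 = 780


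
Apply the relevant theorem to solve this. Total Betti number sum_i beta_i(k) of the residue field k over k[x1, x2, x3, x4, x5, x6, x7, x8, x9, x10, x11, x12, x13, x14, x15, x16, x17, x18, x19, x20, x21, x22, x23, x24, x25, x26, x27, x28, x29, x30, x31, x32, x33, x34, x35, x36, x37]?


Koszul resolution: beta_i(k)=C(n,i), n=37
sum_i C(37,i) = 2^37 = 137438953472


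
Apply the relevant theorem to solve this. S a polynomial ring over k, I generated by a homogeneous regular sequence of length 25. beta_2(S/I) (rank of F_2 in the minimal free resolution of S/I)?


Regular sequence => Koszul complex is the minimal free resolution.
Syz_1 minimally generated by Koszul relations f_i*e_j - f_j*e_i (i<j): mu(Syz_1) = beta_2 = C(m,2) = m(m-1)/2
m=25
25*24/2 = 300


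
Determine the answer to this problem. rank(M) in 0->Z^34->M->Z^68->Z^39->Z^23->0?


Alt sum=0:
(-1)^0*34 + (-1)^1*? + (-1)^2*68 + (-1)^3*39 + (-1)^4*23=0
rank(M)=86


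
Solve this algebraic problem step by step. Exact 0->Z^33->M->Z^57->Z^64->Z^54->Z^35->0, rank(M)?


Alt sum=0:
(-1)^0*33 + (-1)^1*? + (-1)^2*57 + (-1)^3*64 + (-1)^4*54 + (-1)^5*35=0
rank(M)=45


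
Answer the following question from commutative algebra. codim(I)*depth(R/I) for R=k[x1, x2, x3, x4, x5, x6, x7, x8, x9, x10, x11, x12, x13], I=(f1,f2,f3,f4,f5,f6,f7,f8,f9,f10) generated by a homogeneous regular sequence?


codim=10, depth=dim(R/I)=13-10=3
Product=10*3=30


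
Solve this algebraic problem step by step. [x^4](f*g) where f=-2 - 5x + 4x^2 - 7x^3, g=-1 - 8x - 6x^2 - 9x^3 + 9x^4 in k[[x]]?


[x^4] = sum a_i*b_j, i+j=4
  -2*9=-18
  -5*-9=45
  4*-6=-24
  -7*-8=56
Sum=59


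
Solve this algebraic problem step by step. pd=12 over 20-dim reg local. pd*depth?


pd+depth=20
depth=20-12=8
pd*depth=12*8=96


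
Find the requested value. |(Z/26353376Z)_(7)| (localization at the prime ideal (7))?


7-primary part: 26353376=7^7*32
Size=7^7=823543


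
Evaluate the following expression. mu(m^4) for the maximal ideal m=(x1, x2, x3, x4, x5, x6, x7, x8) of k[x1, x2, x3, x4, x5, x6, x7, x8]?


Graded Nakayama: mu(m^d) = dim_k (m^d/m^(d+1)) = #degree-4 monomials in 8 vars
C(n+d-1,d)=C(11,4)=330


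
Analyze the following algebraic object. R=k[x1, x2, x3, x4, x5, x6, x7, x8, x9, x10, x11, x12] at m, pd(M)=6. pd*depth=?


pd+depth=12
depth=12-6=6
pd*depth=6*6=36


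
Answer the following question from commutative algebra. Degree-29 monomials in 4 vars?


C(d+n-1,n-1)=C(32,3)=4960


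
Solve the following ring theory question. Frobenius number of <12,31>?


gcd(12,31)=1 => F=ab-a-b=12*31-12-31=372-43=329


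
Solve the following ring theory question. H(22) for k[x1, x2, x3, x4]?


C(d+n-1,n-1)=C(25,3)=2300


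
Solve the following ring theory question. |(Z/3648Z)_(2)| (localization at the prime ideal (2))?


2-primary part: 3648=2^6*57
Size=2^6=64


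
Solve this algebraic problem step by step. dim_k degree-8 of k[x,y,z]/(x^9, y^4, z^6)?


Need i<9, j<4, k<6 with i+j+k=8.
For each i, j ranges over max(0,8-i-5)..min(3,8-i):
  i=0: j in [3,3] -> 1
  i=1: j in [2,3] -> 2
  i=2: j in [1,3] -> 3
  i=3: j in [0,3] -> 4
  i=4: j in [0,3] -> 4
  i=5: j in [0,3] -> 4
  i=6: j in [0,2] -> 3
  i=7: j in [0,1] -> 2
  i=8: j in [0,0] -> 1
H(8) = 1+2+3+4+4+4+3+2+1 = 24


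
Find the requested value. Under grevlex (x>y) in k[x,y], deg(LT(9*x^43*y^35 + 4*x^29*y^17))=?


LT: 9*x^43*y^35
deg_x=43, deg_y=35
Total=43+35=78


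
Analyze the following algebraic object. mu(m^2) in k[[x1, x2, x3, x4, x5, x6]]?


C(n+d-1,d)=C(7,2)=21


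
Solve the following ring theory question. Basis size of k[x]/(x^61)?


Basis: 1,x,...,x^60
dim=61


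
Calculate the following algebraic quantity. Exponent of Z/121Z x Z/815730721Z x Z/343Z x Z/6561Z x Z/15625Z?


Exponent = lcm of the cyclic orders; pairwise coprime => product.
11^2*13^8*7^3*3^8*5^6=121*815730721*343*6561*15625=3470694380277233484375


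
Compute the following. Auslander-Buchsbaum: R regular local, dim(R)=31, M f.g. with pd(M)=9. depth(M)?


pd+depth=depth(R)=31
depth=31-9=22


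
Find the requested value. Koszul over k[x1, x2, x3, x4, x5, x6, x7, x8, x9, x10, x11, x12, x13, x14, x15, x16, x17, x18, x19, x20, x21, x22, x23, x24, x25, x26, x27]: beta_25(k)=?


C(n,i)=C(27,25)=351


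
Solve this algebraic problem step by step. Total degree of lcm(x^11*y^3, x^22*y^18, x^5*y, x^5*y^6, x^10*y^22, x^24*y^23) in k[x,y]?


lcm = componentwise max:
x: max(11,22,5,5,10,24)=24
y: max(3,18,1,6,22,23)=23
Total=24+23=47


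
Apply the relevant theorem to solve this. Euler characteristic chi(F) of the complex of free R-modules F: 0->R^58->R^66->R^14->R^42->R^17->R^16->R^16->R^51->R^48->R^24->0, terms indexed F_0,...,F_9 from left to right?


chi = sum (-1)^i * rank:
(-1)^0*58=58
(-1)^1*66=-66
(-1)^2*14=14
(-1)^3*42=-42
(-1)^4*17=17
(-1)^5*16=-16
(-1)^6*16=16
(-1)^7*51=-51
(-1)^8*48=48
(-1)^9*24=-24
chi=-46


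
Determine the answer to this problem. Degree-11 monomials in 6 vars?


C(d+n-1,n-1)=C(16,5)=4368


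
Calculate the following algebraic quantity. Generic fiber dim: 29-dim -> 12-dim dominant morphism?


dim(fiber)=dim(X)-dim(Y)=29-12=17


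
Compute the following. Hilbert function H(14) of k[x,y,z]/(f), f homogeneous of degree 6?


C(16,2)-C(10,2)=120-45=75


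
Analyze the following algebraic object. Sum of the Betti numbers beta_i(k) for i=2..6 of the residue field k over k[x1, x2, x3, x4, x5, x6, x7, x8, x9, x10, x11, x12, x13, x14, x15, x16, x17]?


Koszul resolution: beta_i(k)=C(n,i), n=17
C(17,2)=136, C(17,3)=680, C(17,4)=2380, C(17,5)=6188, C(17,6)=12376
Sum=21760


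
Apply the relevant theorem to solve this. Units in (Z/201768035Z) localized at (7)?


Local ring = Z/40353607Z.
phi(40353607) = 7^8*(7-1) = 34588806


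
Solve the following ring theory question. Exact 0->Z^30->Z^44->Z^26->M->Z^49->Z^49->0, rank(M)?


Alt sum=0:
(-1)^0*30 + (-1)^1*44 + (-1)^2*26 + (-1)^3*? + (-1)^4*49 + (-1)^5*49=0
rank(M)=12


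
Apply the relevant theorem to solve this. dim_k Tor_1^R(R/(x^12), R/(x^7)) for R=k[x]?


Tor_1(R/I,R/J)=(I cap J)/IJ=(x^12)/(x^19)
dim=19-12=min(12,7)=7


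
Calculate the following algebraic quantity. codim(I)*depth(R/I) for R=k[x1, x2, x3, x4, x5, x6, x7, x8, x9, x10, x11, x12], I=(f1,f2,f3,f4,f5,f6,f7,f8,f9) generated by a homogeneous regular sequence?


codim=9, depth=dim(R/I)=12-9=3
Product=9*3=27


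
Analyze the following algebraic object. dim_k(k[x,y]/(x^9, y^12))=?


Basis: x^i*y^j, i<9, j<12
9*12=108


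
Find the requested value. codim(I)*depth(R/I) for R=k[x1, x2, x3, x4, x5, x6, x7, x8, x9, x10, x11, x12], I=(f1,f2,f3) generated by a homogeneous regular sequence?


codim=3, depth=dim(R/I)=12-3=9
Product=3*9=27


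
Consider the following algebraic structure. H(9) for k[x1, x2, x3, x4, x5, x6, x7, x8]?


C(d+n-1,n-1)=C(16,7)=11440


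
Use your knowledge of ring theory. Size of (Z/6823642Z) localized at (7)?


7-primary part: 6823642=7^6*58
Size=7^6=117649


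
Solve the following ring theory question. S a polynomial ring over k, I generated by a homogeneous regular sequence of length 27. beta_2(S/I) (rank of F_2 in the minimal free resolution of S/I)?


Regular sequence => Koszul complex is the minimal free resolution.
Syz_1 minimally generated by Koszul relations f_i*e_j - f_j*e_i (i<j): mu(Syz_1) = beta_2 = C(m,2) = m(m-1)/2
m=27
27*26/2 = 351


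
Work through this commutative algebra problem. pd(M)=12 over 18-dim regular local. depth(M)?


pd+depth=depth(R)=18
depth=18-12=6


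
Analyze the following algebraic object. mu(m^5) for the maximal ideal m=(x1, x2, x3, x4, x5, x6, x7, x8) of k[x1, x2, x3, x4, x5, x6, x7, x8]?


Graded Nakayama: mu(m^d) = dim_k (m^d/m^(d+1)) = #degree-5 monomials in 8 vars
C(n+d-1,d)=C(12,5)=792


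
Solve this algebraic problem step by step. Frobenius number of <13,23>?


gcd(13,23)=1 => F=ab-a-b=13*23-13-23=299-36=263


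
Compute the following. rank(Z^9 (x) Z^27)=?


rank(M(x)N) = rank(M)*rank(N)
9*27 = 243


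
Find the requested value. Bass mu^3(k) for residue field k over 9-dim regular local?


C(n,i)=C(9,3)=84


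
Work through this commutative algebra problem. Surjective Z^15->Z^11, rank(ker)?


rank(ker) = 15-11 = 4


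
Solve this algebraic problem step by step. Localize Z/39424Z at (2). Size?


2-primary part: 39424=2^9*77
Size=2^9=512


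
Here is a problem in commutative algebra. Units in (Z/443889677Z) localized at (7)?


Local ring = Z/40353607Z.
phi(40353607) = 7^8*(7-1) = 34588806


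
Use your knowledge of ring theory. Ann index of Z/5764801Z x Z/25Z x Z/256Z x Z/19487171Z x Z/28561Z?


Exponent = lcm of the cyclic orders; pairwise coprime => product.
7^8*5^2*2^8*11^7*13^4=5764801*25*256*19487171*28561=20534611911501566278400


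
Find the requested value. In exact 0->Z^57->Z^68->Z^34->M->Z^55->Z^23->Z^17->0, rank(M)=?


Alt sum=0:
(-1)^0*57 + (-1)^1*68 + (-1)^2*34 + (-1)^3*? + (-1)^4*55 + (-1)^5*23 + (-1)^6*17=0
rank(M)=72


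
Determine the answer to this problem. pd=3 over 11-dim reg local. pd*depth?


pd+depth=11
depth=11-3=8
pd*depth=3*8=24


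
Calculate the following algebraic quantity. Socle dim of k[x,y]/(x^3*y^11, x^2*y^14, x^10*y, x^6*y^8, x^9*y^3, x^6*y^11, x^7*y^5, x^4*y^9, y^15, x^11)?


Socle = ann(m) = span of standard monomials u with x*u, y*u in I (staircase corners).
Redundant generators: x^6*y^11
Minimal generators: x^11, x^10*y, x^9*y^3, x^7*y^5, x^6*y^8, x^4*y^9, x^3*y^11, x^2*y^14, y^15
Corners: xy^14, x^2y^13, x^3y^10, x^5y^8, x^6y^7, x^8y^4, x^9y^2, x^10
Socle dim=8


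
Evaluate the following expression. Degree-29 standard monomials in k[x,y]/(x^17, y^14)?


k[x,y], I = (x^17, y^14), d = 29
Need i < 17 and d-i < 14.
Range: 16 <= i <= 16.
H(29) = 1


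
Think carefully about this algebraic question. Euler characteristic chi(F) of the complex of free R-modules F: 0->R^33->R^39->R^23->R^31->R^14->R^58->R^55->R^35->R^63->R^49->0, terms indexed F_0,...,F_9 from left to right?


chi = sum (-1)^i * rank:
(-1)^0*33=33
(-1)^1*39=-39
(-1)^2*23=23
(-1)^3*31=-31
(-1)^4*14=14
(-1)^5*58=-58
(-1)^6*55=55
(-1)^7*35=-35
(-1)^8*63=63
(-1)^9*49=-49
chi=-24


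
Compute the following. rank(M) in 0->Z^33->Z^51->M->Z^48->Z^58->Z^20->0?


Alt sum=0:
(-1)^0*33 + (-1)^1*51 + (-1)^2*? + (-1)^3*48 + (-1)^4*58 + (-1)^5*20=0
rank(M)=28


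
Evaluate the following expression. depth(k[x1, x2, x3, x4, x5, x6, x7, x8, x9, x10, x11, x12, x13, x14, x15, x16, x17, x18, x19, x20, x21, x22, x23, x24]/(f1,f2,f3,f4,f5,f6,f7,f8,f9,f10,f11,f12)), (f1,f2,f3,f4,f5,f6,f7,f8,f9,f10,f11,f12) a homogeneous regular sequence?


depth(R)=24
depth(R/I)=24-12=12


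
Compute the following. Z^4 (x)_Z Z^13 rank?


rank(M(x)N) = rank(M)*rank(N)
4*13 = 52


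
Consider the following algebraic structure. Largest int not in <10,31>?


gcd(10,31)=1 => F=ab-a-b=10*31-10-31=310-41=269


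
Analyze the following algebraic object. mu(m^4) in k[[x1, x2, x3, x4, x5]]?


C(n+d-1,d)=C(8,4)=70
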